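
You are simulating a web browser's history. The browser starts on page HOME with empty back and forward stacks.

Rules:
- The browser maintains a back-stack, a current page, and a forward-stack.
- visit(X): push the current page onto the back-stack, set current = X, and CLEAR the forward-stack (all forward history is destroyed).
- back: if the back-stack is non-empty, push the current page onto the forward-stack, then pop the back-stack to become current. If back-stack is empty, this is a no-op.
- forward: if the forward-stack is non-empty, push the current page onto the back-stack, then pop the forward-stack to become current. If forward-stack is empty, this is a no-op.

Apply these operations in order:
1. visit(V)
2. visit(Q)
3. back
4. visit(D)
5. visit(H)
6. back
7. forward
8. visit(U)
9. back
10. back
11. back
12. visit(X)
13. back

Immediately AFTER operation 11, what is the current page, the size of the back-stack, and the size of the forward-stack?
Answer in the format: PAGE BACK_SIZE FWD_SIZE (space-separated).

After 1 (visit(V)): cur=V back=1 fwd=0
After 2 (visit(Q)): cur=Q back=2 fwd=0
After 3 (back): cur=V back=1 fwd=1
After 4 (visit(D)): cur=D back=2 fwd=0
After 5 (visit(H)): cur=H back=3 fwd=0
After 6 (back): cur=D back=2 fwd=1
After 7 (forward): cur=H back=3 fwd=0
After 8 (visit(U)): cur=U back=4 fwd=0
After 9 (back): cur=H back=3 fwd=1
After 10 (back): cur=D back=2 fwd=2
After 11 (back): cur=V back=1 fwd=3

V 1 3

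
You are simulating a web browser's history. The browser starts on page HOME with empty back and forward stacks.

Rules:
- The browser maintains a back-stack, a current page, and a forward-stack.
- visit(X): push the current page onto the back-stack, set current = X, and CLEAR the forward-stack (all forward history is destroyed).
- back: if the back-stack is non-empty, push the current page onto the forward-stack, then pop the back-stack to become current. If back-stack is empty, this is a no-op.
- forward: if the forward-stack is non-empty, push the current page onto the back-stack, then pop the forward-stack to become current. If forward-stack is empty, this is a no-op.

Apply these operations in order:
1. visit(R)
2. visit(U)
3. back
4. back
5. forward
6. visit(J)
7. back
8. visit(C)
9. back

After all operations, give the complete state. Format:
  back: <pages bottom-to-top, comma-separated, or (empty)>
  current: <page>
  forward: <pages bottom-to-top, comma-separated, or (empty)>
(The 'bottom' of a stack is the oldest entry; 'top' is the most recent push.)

Answer: back: HOME
current: R
forward: C

Derivation:
After 1 (visit(R)): cur=R back=1 fwd=0
After 2 (visit(U)): cur=U back=2 fwd=0
After 3 (back): cur=R back=1 fwd=1
After 4 (back): cur=HOME back=0 fwd=2
After 5 (forward): cur=R back=1 fwd=1
After 6 (visit(J)): cur=J back=2 fwd=0
After 7 (back): cur=R back=1 fwd=1
After 8 (visit(C)): cur=C back=2 fwd=0
After 9 (back): cur=R back=1 fwd=1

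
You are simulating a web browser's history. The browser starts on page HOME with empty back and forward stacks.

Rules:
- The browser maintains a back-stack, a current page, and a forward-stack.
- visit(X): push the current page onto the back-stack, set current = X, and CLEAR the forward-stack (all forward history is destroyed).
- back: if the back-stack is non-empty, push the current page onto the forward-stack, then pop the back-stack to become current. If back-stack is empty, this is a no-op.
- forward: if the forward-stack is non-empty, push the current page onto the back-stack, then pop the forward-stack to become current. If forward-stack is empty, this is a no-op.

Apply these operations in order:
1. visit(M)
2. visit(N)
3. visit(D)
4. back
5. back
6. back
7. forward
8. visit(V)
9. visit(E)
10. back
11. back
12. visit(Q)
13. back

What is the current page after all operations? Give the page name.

Answer: M

Derivation:
After 1 (visit(M)): cur=M back=1 fwd=0
After 2 (visit(N)): cur=N back=2 fwd=0
After 3 (visit(D)): cur=D back=3 fwd=0
After 4 (back): cur=N back=2 fwd=1
After 5 (back): cur=M back=1 fwd=2
After 6 (back): cur=HOME back=0 fwd=3
After 7 (forward): cur=M back=1 fwd=2
After 8 (visit(V)): cur=V back=2 fwd=0
After 9 (visit(E)): cur=E back=3 fwd=0
After 10 (back): cur=V back=2 fwd=1
After 11 (back): cur=M back=1 fwd=2
After 12 (visit(Q)): cur=Q back=2 fwd=0
After 13 (back): cur=M back=1 fwd=1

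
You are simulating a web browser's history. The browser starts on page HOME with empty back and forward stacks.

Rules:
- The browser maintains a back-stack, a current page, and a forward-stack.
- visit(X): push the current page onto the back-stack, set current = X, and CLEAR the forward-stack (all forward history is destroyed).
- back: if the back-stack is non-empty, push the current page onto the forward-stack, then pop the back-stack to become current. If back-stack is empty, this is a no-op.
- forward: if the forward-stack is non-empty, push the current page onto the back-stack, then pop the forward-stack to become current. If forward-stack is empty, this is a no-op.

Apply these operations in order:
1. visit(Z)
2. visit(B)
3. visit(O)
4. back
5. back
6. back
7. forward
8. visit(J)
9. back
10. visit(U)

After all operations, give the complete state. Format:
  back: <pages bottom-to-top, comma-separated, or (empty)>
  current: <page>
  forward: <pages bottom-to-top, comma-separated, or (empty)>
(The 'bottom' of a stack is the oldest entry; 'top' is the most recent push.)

Answer: back: HOME,Z
current: U
forward: (empty)

Derivation:
After 1 (visit(Z)): cur=Z back=1 fwd=0
After 2 (visit(B)): cur=B back=2 fwd=0
After 3 (visit(O)): cur=O back=3 fwd=0
After 4 (back): cur=B back=2 fwd=1
After 5 (back): cur=Z back=1 fwd=2
After 6 (back): cur=HOME back=0 fwd=3
After 7 (forward): cur=Z back=1 fwd=2
After 8 (visit(J)): cur=J back=2 fwd=0
After 9 (back): cur=Z back=1 fwd=1
After 10 (visit(U)): cur=U back=2 fwd=0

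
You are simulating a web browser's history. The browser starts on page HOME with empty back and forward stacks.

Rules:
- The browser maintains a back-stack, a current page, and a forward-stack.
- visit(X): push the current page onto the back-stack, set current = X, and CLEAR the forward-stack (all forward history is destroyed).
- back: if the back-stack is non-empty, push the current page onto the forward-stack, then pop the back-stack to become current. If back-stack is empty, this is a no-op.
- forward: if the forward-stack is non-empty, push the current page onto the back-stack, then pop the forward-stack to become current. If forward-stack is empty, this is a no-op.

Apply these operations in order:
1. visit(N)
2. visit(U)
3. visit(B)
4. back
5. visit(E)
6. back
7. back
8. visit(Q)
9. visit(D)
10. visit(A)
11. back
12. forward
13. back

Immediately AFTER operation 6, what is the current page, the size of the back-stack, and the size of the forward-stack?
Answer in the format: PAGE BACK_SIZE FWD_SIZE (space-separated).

After 1 (visit(N)): cur=N back=1 fwd=0
After 2 (visit(U)): cur=U back=2 fwd=0
After 3 (visit(B)): cur=B back=3 fwd=0
After 4 (back): cur=U back=2 fwd=1
After 5 (visit(E)): cur=E back=3 fwd=0
After 6 (back): cur=U back=2 fwd=1

U 2 1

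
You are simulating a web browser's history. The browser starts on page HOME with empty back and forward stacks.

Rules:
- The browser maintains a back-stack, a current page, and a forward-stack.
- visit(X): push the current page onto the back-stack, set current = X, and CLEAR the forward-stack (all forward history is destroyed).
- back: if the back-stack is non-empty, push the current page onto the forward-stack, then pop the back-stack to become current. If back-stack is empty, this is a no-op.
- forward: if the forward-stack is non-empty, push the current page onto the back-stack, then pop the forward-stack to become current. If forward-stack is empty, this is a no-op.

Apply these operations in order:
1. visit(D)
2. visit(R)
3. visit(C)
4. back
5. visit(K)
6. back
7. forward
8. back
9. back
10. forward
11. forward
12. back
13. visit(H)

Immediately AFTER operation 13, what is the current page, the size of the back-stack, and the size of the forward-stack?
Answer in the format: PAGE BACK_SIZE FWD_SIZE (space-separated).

After 1 (visit(D)): cur=D back=1 fwd=0
After 2 (visit(R)): cur=R back=2 fwd=0
After 3 (visit(C)): cur=C back=3 fwd=0
After 4 (back): cur=R back=2 fwd=1
After 5 (visit(K)): cur=K back=3 fwd=0
After 6 (back): cur=R back=2 fwd=1
After 7 (forward): cur=K back=3 fwd=0
After 8 (back): cur=R back=2 fwd=1
After 9 (back): cur=D back=1 fwd=2
After 10 (forward): cur=R back=2 fwd=1
After 11 (forward): cur=K back=3 fwd=0
After 12 (back): cur=R back=2 fwd=1
After 13 (visit(H)): cur=H back=3 fwd=0

H 3 0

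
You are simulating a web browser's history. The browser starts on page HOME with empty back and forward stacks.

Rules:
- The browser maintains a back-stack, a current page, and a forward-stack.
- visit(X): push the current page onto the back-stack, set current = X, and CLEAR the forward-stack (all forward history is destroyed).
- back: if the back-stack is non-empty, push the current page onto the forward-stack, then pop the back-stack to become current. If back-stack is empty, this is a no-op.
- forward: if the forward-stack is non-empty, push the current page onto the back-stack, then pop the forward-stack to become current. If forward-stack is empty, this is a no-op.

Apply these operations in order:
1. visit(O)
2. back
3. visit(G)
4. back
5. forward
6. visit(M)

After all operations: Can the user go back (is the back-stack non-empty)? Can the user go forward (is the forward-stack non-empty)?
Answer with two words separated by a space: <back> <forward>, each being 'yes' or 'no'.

After 1 (visit(O)): cur=O back=1 fwd=0
After 2 (back): cur=HOME back=0 fwd=1
After 3 (visit(G)): cur=G back=1 fwd=0
After 4 (back): cur=HOME back=0 fwd=1
After 5 (forward): cur=G back=1 fwd=0
After 6 (visit(M)): cur=M back=2 fwd=0

Answer: yes no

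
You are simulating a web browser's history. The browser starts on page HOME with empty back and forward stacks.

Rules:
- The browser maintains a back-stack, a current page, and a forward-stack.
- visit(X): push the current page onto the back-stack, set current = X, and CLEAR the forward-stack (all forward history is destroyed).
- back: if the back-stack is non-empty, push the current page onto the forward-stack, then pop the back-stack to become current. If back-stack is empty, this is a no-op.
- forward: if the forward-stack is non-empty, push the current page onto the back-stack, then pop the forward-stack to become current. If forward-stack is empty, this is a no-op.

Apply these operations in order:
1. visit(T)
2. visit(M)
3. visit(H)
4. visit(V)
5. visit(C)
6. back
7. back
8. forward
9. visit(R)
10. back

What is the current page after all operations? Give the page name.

After 1 (visit(T)): cur=T back=1 fwd=0
After 2 (visit(M)): cur=M back=2 fwd=0
After 3 (visit(H)): cur=H back=3 fwd=0
After 4 (visit(V)): cur=V back=4 fwd=0
After 5 (visit(C)): cur=C back=5 fwd=0
After 6 (back): cur=V back=4 fwd=1
After 7 (back): cur=H back=3 fwd=2
After 8 (forward): cur=V back=4 fwd=1
After 9 (visit(R)): cur=R back=5 fwd=0
After 10 (back): cur=V back=4 fwd=1

Answer: V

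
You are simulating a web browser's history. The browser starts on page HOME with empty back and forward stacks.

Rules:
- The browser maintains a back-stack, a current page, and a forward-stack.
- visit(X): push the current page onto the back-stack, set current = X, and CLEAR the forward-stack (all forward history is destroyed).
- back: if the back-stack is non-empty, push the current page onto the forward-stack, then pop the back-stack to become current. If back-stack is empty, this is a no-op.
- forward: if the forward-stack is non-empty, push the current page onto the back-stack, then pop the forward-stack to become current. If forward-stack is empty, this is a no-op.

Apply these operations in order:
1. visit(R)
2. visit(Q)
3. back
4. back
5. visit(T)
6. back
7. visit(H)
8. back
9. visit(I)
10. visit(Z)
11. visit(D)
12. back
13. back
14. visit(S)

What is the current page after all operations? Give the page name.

Answer: S

Derivation:
After 1 (visit(R)): cur=R back=1 fwd=0
After 2 (visit(Q)): cur=Q back=2 fwd=0
After 3 (back): cur=R back=1 fwd=1
After 4 (back): cur=HOME back=0 fwd=2
After 5 (visit(T)): cur=T back=1 fwd=0
After 6 (back): cur=HOME back=0 fwd=1
After 7 (visit(H)): cur=H back=1 fwd=0
After 8 (back): cur=HOME back=0 fwd=1
After 9 (visit(I)): cur=I back=1 fwd=0
After 10 (visit(Z)): cur=Z back=2 fwd=0
After 11 (visit(D)): cur=D back=3 fwd=0
After 12 (back): cur=Z back=2 fwd=1
After 13 (back): cur=I back=1 fwd=2
After 14 (visit(S)): cur=S back=2 fwd=0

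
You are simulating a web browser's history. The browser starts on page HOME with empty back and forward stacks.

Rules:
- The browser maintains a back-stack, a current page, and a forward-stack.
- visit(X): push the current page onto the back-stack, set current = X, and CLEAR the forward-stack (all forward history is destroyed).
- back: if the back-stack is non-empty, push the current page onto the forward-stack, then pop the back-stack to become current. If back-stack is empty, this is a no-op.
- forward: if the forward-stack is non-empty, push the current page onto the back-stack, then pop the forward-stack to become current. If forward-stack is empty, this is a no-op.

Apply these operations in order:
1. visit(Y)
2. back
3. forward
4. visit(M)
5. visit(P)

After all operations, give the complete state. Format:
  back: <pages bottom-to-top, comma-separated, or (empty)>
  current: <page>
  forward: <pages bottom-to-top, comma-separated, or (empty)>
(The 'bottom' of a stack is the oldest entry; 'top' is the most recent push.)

Answer: back: HOME,Y,M
current: P
forward: (empty)

Derivation:
After 1 (visit(Y)): cur=Y back=1 fwd=0
After 2 (back): cur=HOME back=0 fwd=1
After 3 (forward): cur=Y back=1 fwd=0
After 4 (visit(M)): cur=M back=2 fwd=0
After 5 (visit(P)): cur=P back=3 fwd=0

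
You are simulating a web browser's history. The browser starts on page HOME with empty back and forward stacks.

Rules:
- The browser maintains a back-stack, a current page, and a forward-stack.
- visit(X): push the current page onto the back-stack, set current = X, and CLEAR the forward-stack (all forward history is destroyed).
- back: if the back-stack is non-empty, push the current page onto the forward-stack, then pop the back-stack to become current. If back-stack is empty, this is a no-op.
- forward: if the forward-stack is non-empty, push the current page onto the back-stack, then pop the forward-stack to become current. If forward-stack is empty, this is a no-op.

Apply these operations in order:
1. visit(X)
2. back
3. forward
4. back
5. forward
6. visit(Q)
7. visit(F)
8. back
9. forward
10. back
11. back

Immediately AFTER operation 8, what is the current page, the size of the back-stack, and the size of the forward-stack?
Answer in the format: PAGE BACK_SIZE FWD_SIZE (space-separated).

After 1 (visit(X)): cur=X back=1 fwd=0
After 2 (back): cur=HOME back=0 fwd=1
After 3 (forward): cur=X back=1 fwd=0
After 4 (back): cur=HOME back=0 fwd=1
After 5 (forward): cur=X back=1 fwd=0
After 6 (visit(Q)): cur=Q back=2 fwd=0
After 7 (visit(F)): cur=F back=3 fwd=0
After 8 (back): cur=Q back=2 fwd=1

Q 2 1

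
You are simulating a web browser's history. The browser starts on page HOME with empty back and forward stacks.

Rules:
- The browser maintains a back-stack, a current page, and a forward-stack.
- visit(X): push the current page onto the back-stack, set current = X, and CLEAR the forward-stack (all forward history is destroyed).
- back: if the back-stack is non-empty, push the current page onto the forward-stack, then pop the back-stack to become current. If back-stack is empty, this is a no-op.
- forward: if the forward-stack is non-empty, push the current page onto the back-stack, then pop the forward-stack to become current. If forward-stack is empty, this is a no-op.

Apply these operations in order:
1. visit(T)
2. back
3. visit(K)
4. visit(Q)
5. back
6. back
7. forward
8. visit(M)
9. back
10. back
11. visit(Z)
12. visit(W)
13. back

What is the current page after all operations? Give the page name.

Answer: Z

Derivation:
After 1 (visit(T)): cur=T back=1 fwd=0
After 2 (back): cur=HOME back=0 fwd=1
After 3 (visit(K)): cur=K back=1 fwd=0
After 4 (visit(Q)): cur=Q back=2 fwd=0
After 5 (back): cur=K back=1 fwd=1
After 6 (back): cur=HOME back=0 fwd=2
After 7 (forward): cur=K back=1 fwd=1
After 8 (visit(M)): cur=M back=2 fwd=0
After 9 (back): cur=K back=1 fwd=1
After 10 (back): cur=HOME back=0 fwd=2
After 11 (visit(Z)): cur=Z back=1 fwd=0
After 12 (visit(W)): cur=W back=2 fwd=0
After 13 (back): cur=Z back=1 fwd=1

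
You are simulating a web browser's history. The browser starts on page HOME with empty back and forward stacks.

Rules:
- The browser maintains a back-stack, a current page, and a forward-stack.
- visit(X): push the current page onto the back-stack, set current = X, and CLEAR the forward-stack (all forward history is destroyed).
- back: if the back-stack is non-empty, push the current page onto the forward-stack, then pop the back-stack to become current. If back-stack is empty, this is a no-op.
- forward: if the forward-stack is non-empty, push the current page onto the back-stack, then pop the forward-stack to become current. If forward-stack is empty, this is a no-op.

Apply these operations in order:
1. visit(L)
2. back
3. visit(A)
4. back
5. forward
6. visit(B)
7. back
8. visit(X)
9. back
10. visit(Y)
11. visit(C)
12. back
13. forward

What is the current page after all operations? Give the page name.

Answer: C

Derivation:
After 1 (visit(L)): cur=L back=1 fwd=0
After 2 (back): cur=HOME back=0 fwd=1
After 3 (visit(A)): cur=A back=1 fwd=0
After 4 (back): cur=HOME back=0 fwd=1
After 5 (forward): cur=A back=1 fwd=0
After 6 (visit(B)): cur=B back=2 fwd=0
After 7 (back): cur=A back=1 fwd=1
After 8 (visit(X)): cur=X back=2 fwd=0
After 9 (back): cur=A back=1 fwd=1
After 10 (visit(Y)): cur=Y back=2 fwd=0
After 11 (visit(C)): cur=C back=3 fwd=0
After 12 (back): cur=Y back=2 fwd=1
After 13 (forward): cur=C back=3 fwd=0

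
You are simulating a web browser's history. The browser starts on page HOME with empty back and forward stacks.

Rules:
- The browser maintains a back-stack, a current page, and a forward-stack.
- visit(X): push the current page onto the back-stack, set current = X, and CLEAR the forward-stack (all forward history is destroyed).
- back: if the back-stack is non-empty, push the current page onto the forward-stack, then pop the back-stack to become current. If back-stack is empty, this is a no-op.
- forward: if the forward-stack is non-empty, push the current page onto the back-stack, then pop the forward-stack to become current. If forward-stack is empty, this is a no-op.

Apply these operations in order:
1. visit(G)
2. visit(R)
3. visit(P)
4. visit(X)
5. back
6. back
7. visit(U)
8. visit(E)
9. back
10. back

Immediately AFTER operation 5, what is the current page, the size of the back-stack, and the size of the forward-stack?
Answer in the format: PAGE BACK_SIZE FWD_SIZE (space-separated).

After 1 (visit(G)): cur=G back=1 fwd=0
After 2 (visit(R)): cur=R back=2 fwd=0
After 3 (visit(P)): cur=P back=3 fwd=0
After 4 (visit(X)): cur=X back=4 fwd=0
After 5 (back): cur=P back=3 fwd=1

P 3 1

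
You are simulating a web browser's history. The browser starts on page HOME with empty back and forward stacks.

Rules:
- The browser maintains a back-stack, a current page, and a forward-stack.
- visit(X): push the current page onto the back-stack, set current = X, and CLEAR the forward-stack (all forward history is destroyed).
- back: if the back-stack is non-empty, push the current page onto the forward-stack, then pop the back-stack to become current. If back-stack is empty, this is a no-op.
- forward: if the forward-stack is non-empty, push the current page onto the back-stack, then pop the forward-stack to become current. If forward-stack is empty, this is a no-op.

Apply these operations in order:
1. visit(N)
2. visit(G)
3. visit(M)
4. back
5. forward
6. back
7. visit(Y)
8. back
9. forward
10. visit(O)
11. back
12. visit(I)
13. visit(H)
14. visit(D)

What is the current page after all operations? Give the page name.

After 1 (visit(N)): cur=N back=1 fwd=0
After 2 (visit(G)): cur=G back=2 fwd=0
After 3 (visit(M)): cur=M back=3 fwd=0
After 4 (back): cur=G back=2 fwd=1
After 5 (forward): cur=M back=3 fwd=0
After 6 (back): cur=G back=2 fwd=1
After 7 (visit(Y)): cur=Y back=3 fwd=0
After 8 (back): cur=G back=2 fwd=1
After 9 (forward): cur=Y back=3 fwd=0
After 10 (visit(O)): cur=O back=4 fwd=0
After 11 (back): cur=Y back=3 fwd=1
After 12 (visit(I)): cur=I back=4 fwd=0
After 13 (visit(H)): cur=H back=5 fwd=0
After 14 (visit(D)): cur=D back=6 fwd=0

Answer: D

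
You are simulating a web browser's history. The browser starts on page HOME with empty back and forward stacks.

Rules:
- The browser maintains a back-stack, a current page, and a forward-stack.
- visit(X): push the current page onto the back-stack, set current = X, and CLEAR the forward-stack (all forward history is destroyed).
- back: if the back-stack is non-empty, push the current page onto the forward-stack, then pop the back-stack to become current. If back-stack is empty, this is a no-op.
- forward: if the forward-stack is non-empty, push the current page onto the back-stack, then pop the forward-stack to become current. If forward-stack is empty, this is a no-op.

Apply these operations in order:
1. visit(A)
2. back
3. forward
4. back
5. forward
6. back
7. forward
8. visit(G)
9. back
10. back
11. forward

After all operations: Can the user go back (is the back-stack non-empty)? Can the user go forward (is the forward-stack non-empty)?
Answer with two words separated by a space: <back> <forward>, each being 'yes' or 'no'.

After 1 (visit(A)): cur=A back=1 fwd=0
After 2 (back): cur=HOME back=0 fwd=1
After 3 (forward): cur=A back=1 fwd=0
After 4 (back): cur=HOME back=0 fwd=1
After 5 (forward): cur=A back=1 fwd=0
After 6 (back): cur=HOME back=0 fwd=1
After 7 (forward): cur=A back=1 fwd=0
After 8 (visit(G)): cur=G back=2 fwd=0
After 9 (back): cur=A back=1 fwd=1
After 10 (back): cur=HOME back=0 fwd=2
After 11 (forward): cur=A back=1 fwd=1

Answer: yes yes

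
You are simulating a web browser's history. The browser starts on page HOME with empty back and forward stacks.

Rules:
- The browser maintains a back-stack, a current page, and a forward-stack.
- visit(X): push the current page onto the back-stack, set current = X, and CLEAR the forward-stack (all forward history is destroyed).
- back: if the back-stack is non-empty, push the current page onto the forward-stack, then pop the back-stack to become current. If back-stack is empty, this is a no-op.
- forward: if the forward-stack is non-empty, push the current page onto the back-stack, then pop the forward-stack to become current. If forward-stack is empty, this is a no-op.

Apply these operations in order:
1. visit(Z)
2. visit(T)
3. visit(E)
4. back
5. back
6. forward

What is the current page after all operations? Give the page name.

After 1 (visit(Z)): cur=Z back=1 fwd=0
After 2 (visit(T)): cur=T back=2 fwd=0
After 3 (visit(E)): cur=E back=3 fwd=0
After 4 (back): cur=T back=2 fwd=1
After 5 (back): cur=Z back=1 fwd=2
After 6 (forward): cur=T back=2 fwd=1

Answer: T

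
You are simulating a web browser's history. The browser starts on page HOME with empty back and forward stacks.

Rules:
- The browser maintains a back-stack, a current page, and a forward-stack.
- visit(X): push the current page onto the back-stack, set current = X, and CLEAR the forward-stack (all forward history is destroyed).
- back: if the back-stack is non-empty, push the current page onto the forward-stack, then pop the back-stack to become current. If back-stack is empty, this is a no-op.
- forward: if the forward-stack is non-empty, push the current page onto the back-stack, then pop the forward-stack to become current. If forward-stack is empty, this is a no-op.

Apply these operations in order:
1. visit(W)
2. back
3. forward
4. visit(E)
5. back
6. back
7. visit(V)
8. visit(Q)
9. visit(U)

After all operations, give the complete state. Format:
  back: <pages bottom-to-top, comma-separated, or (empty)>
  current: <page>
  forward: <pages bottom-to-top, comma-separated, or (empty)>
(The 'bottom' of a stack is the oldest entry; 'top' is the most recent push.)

Answer: back: HOME,V,Q
current: U
forward: (empty)

Derivation:
After 1 (visit(W)): cur=W back=1 fwd=0
After 2 (back): cur=HOME back=0 fwd=1
After 3 (forward): cur=W back=1 fwd=0
After 4 (visit(E)): cur=E back=2 fwd=0
After 5 (back): cur=W back=1 fwd=1
After 6 (back): cur=HOME back=0 fwd=2
After 7 (visit(V)): cur=V back=1 fwd=0
After 8 (visit(Q)): cur=Q back=2 fwd=0
After 9 (visit(U)): cur=U back=3 fwd=0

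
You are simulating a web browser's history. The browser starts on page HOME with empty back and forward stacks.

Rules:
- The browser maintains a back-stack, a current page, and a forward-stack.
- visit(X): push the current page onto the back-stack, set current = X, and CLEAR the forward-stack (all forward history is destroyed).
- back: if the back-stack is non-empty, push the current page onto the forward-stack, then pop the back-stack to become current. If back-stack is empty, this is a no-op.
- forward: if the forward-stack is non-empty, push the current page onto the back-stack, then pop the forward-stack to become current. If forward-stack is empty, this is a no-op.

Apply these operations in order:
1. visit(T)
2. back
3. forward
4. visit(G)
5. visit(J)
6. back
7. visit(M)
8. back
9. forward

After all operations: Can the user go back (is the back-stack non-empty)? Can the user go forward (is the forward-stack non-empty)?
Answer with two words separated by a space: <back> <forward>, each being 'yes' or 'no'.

After 1 (visit(T)): cur=T back=1 fwd=0
After 2 (back): cur=HOME back=0 fwd=1
After 3 (forward): cur=T back=1 fwd=0
After 4 (visit(G)): cur=G back=2 fwd=0
After 5 (visit(J)): cur=J back=3 fwd=0
After 6 (back): cur=G back=2 fwd=1
After 7 (visit(M)): cur=M back=3 fwd=0
After 8 (back): cur=G back=2 fwd=1
After 9 (forward): cur=M back=3 fwd=0

Answer: yes no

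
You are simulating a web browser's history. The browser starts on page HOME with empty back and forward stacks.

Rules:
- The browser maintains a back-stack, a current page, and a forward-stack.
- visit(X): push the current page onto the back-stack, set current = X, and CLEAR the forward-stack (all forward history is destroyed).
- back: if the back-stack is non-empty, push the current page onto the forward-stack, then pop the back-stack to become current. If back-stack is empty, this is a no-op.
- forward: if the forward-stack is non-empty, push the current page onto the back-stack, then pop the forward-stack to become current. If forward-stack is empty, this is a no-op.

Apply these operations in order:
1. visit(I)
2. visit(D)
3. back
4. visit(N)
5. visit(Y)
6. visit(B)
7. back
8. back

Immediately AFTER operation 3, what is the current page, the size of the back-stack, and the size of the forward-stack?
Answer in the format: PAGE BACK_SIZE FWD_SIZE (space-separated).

After 1 (visit(I)): cur=I back=1 fwd=0
After 2 (visit(D)): cur=D back=2 fwd=0
After 3 (back): cur=I back=1 fwd=1

I 1 1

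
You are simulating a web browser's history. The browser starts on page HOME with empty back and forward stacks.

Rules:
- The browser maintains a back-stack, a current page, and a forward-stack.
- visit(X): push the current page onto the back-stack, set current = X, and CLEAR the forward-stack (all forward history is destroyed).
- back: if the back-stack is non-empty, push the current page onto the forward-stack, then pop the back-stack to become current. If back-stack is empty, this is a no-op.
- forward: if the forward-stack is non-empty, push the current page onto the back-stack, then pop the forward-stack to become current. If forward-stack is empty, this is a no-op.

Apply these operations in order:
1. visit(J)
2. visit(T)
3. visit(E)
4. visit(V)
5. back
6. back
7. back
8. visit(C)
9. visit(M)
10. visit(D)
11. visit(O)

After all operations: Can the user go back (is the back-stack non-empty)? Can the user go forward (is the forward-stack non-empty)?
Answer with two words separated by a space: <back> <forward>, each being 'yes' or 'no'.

Answer: yes no

Derivation:
After 1 (visit(J)): cur=J back=1 fwd=0
After 2 (visit(T)): cur=T back=2 fwd=0
After 3 (visit(E)): cur=E back=3 fwd=0
After 4 (visit(V)): cur=V back=4 fwd=0
After 5 (back): cur=E back=3 fwd=1
After 6 (back): cur=T back=2 fwd=2
After 7 (back): cur=J back=1 fwd=3
After 8 (visit(C)): cur=C back=2 fwd=0
After 9 (visit(M)): cur=M back=3 fwd=0
After 10 (visit(D)): cur=D back=4 fwd=0
After 11 (visit(O)): cur=O back=5 fwd=0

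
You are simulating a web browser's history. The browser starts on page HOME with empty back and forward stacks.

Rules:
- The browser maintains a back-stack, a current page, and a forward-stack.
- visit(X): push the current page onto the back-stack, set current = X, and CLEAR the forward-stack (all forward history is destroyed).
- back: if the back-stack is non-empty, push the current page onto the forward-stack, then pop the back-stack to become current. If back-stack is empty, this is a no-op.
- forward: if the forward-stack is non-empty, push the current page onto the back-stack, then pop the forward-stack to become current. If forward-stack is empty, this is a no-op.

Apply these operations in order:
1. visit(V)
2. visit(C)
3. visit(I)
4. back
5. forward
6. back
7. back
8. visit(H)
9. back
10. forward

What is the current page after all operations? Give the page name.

Answer: H

Derivation:
After 1 (visit(V)): cur=V back=1 fwd=0
After 2 (visit(C)): cur=C back=2 fwd=0
After 3 (visit(I)): cur=I back=3 fwd=0
After 4 (back): cur=C back=2 fwd=1
After 5 (forward): cur=I back=3 fwd=0
After 6 (back): cur=C back=2 fwd=1
After 7 (back): cur=V back=1 fwd=2
After 8 (visit(H)): cur=H back=2 fwd=0
After 9 (back): cur=V back=1 fwd=1
After 10 (forward): cur=H back=2 fwd=0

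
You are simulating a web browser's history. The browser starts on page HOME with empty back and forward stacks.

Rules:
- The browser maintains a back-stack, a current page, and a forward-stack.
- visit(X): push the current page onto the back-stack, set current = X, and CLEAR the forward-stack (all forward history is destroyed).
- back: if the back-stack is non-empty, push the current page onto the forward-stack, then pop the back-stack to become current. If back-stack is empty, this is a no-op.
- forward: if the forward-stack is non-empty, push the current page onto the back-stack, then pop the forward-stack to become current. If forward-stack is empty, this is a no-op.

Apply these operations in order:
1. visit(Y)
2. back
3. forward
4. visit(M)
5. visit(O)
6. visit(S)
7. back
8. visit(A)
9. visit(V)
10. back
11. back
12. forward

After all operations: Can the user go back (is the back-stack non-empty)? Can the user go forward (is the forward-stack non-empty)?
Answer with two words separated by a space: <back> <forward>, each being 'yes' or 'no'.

Answer: yes yes

Derivation:
After 1 (visit(Y)): cur=Y back=1 fwd=0
After 2 (back): cur=HOME back=0 fwd=1
After 3 (forward): cur=Y back=1 fwd=0
After 4 (visit(M)): cur=M back=2 fwd=0
After 5 (visit(O)): cur=O back=3 fwd=0
After 6 (visit(S)): cur=S back=4 fwd=0
After 7 (back): cur=O back=3 fwd=1
After 8 (visit(A)): cur=A back=4 fwd=0
After 9 (visit(V)): cur=V back=5 fwd=0
After 10 (back): cur=A back=4 fwd=1
After 11 (back): cur=O back=3 fwd=2
After 12 (forward): cur=A back=4 fwd=1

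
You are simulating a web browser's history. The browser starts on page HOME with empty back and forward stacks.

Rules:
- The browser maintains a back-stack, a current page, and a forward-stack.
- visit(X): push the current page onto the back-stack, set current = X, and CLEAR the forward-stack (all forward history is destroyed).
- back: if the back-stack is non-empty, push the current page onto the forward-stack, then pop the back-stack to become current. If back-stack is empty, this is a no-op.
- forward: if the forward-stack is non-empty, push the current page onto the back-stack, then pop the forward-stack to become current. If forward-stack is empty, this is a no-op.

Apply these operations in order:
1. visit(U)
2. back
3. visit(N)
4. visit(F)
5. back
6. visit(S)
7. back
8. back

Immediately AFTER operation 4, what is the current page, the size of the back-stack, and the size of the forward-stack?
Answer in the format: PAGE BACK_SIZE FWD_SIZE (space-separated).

After 1 (visit(U)): cur=U back=1 fwd=0
After 2 (back): cur=HOME back=0 fwd=1
After 3 (visit(N)): cur=N back=1 fwd=0
After 4 (visit(F)): cur=F back=2 fwd=0

F 2 0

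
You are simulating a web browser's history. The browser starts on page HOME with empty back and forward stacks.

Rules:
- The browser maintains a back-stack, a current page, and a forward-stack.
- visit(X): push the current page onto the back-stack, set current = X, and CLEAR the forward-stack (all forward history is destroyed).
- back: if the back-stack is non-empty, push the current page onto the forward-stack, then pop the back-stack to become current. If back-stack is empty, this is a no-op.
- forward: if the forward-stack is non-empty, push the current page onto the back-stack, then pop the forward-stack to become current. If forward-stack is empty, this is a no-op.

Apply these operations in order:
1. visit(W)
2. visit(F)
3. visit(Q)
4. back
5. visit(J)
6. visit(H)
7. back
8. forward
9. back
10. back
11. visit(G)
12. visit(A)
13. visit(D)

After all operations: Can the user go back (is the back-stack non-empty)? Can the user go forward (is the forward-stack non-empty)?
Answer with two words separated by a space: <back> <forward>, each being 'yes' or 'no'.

Answer: yes no

Derivation:
After 1 (visit(W)): cur=W back=1 fwd=0
After 2 (visit(F)): cur=F back=2 fwd=0
After 3 (visit(Q)): cur=Q back=3 fwd=0
After 4 (back): cur=F back=2 fwd=1
After 5 (visit(J)): cur=J back=3 fwd=0
After 6 (visit(H)): cur=H back=4 fwd=0
After 7 (back): cur=J back=3 fwd=1
After 8 (forward): cur=H back=4 fwd=0
After 9 (back): cur=J back=3 fwd=1
After 10 (back): cur=F back=2 fwd=2
After 11 (visit(G)): cur=G back=3 fwd=0
After 12 (visit(A)): cur=A back=4 fwd=0
After 13 (visit(D)): cur=D back=5 fwd=0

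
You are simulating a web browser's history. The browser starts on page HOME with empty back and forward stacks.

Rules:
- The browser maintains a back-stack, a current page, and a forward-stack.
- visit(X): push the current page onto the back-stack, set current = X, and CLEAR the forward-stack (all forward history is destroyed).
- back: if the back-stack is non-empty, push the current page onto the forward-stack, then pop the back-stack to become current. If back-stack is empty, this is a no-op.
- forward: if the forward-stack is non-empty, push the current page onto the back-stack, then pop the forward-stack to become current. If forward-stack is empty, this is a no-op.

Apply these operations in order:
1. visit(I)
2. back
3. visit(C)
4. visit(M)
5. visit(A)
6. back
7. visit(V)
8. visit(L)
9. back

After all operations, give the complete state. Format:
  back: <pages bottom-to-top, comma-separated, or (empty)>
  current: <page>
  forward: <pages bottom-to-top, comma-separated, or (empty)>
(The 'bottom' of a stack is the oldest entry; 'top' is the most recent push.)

After 1 (visit(I)): cur=I back=1 fwd=0
After 2 (back): cur=HOME back=0 fwd=1
After 3 (visit(C)): cur=C back=1 fwd=0
After 4 (visit(M)): cur=M back=2 fwd=0
After 5 (visit(A)): cur=A back=3 fwd=0
After 6 (back): cur=M back=2 fwd=1
After 7 (visit(V)): cur=V back=3 fwd=0
After 8 (visit(L)): cur=L back=4 fwd=0
After 9 (back): cur=V back=3 fwd=1

Answer: back: HOME,C,M
current: V
forward: L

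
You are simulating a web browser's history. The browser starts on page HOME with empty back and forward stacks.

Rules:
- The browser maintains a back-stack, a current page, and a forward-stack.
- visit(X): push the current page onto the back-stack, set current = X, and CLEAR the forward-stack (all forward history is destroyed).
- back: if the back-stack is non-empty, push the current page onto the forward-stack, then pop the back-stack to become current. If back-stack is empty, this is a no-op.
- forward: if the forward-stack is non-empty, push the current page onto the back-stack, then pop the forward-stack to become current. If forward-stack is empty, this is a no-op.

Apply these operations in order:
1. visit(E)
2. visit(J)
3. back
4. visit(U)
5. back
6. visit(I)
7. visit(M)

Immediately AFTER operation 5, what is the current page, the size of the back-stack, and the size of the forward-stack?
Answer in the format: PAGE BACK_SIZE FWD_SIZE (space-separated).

After 1 (visit(E)): cur=E back=1 fwd=0
After 2 (visit(J)): cur=J back=2 fwd=0
After 3 (back): cur=E back=1 fwd=1
After 4 (visit(U)): cur=U back=2 fwd=0
After 5 (back): cur=E back=1 fwd=1

E 1 1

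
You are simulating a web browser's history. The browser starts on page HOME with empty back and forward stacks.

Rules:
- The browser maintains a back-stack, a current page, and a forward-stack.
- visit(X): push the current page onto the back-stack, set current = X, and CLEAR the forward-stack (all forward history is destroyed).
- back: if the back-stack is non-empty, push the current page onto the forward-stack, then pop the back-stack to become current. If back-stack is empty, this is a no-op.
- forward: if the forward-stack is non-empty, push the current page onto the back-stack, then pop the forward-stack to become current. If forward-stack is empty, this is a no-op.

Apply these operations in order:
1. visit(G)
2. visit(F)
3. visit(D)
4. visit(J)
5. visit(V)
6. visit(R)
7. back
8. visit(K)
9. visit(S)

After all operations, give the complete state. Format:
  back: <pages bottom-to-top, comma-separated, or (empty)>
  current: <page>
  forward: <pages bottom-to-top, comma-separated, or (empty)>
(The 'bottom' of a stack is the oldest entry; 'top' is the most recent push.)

Answer: back: HOME,G,F,D,J,V,K
current: S
forward: (empty)

Derivation:
After 1 (visit(G)): cur=G back=1 fwd=0
After 2 (visit(F)): cur=F back=2 fwd=0
After 3 (visit(D)): cur=D back=3 fwd=0
After 4 (visit(J)): cur=J back=4 fwd=0
After 5 (visit(V)): cur=V back=5 fwd=0
After 6 (visit(R)): cur=R back=6 fwd=0
After 7 (back): cur=V back=5 fwd=1
After 8 (visit(K)): cur=K back=6 fwd=0
After 9 (visit(S)): cur=S back=7 fwd=0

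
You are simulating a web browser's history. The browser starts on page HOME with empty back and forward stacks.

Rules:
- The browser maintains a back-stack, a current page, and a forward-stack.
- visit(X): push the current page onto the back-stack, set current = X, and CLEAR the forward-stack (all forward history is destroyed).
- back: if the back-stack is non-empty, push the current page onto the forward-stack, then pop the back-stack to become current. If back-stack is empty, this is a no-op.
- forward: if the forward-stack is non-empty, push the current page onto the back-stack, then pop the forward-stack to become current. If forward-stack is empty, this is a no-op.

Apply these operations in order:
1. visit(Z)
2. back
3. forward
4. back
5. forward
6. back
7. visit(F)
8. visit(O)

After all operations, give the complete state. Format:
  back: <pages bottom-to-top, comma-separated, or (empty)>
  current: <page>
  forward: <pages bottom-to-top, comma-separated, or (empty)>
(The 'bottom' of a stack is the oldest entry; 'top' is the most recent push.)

After 1 (visit(Z)): cur=Z back=1 fwd=0
After 2 (back): cur=HOME back=0 fwd=1
After 3 (forward): cur=Z back=1 fwd=0
After 4 (back): cur=HOME back=0 fwd=1
After 5 (forward): cur=Z back=1 fwd=0
After 6 (back): cur=HOME back=0 fwd=1
After 7 (visit(F)): cur=F back=1 fwd=0
After 8 (visit(O)): cur=O back=2 fwd=0

Answer: back: HOME,F
current: O
forward: (empty)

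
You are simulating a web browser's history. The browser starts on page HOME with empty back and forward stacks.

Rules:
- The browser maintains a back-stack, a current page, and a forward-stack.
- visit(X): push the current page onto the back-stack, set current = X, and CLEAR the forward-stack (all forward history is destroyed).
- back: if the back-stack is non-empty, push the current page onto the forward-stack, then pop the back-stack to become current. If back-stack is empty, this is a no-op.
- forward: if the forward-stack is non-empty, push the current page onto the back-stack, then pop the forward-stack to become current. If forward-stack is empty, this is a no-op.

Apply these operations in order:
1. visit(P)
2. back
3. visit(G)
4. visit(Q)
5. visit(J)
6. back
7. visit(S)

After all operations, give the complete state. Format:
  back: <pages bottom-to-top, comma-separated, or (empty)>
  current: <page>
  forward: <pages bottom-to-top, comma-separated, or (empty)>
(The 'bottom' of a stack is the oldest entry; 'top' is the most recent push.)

Answer: back: HOME,G,Q
current: S
forward: (empty)

Derivation:
After 1 (visit(P)): cur=P back=1 fwd=0
After 2 (back): cur=HOME back=0 fwd=1
After 3 (visit(G)): cur=G back=1 fwd=0
After 4 (visit(Q)): cur=Q back=2 fwd=0
After 5 (visit(J)): cur=J back=3 fwd=0
After 6 (back): cur=Q back=2 fwd=1
After 7 (visit(S)): cur=S back=3 fwd=0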